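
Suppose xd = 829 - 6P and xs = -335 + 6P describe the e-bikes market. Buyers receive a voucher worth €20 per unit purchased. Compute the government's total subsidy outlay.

Pre-subsidy: 829 - 6P = -335 + 6P gives P* = 97, x* = 247.
With the rebate, buyers effectively pay Pb = Ps − 20, where Ps is the price sellers receive.
Demand in terms of Ps becomes xd = 829 − 6(Ps − 20) = 949 - 6Ps. Setting this equal to supply: 949 - 6Ps = -335 + 6Ps, so Ps = 107.
Buyers pay Pb = 107 − 20 = 87; x' = -335 + 6·107 = 307.
Government outlay = subsidy × quantity = 20 × 307 = 6140.

Government cost = €6140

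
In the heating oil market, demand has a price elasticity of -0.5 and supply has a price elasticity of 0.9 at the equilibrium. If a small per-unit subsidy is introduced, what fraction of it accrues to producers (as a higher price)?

For a small subsidy around the equilibrium, the benefit split depends on the relative slopes, which at a point are proportional to the elasticities.
Buyer share = εs/(εs + |εd|) = 0.9/(0.9 + 0.5) = 9/14; seller share = |εd|/(εs + |εd|) = 5/14.
So producers capture 5/14 of the subsidy.

Producer share = 5/14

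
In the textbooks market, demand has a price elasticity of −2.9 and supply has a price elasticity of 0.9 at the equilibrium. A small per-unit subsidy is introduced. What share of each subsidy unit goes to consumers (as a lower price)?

Consumer share = 9/38

For a small subsidy around the equilibrium, the benefit split depends on the relative slopes, which at a point are proportional to the elasticities.
Buyer share = εs/(εs + |εd|) = 0.9/(0.9 + 2.9) = 9/38; seller share = |εd|/(εs + |εd|) = 29/38.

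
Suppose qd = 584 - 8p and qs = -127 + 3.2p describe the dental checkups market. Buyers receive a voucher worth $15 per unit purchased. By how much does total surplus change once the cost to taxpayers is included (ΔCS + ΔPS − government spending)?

Pre-subsidy: 584 - 8p = -127 + 3.2p gives p* = 3555/56, q* = 533/7.
With the rebate, buyers effectively pay pb = ps − 15, where ps is the price sellers receive.
Demand in terms of ps becomes qd = 584 − 8(ps − 15) = 704 - 8ps. Setting this equal to supply: 704 - 8ps = -127 + 3.2ps, so ps = 4155/56.
Buyers pay pb = 4155/56 − 15 = 3315/56; q' = -127 + 3.2·(4155/56) = 773/7.
ΔCS = ½(533/7 + 773/7)(3555/56 − 3315/56) = 19590/49; ΔPS = ½(533/7 + 773/7)(4155/56 − 3555/56) = 48975/49.
Government spending = 15 × 773/7 = 11595/7.
Net change = 19590/49 + 48975/49 − 11595/7 = -1800/7. The loss equals the DWL triangle ½·15·240/7.

Net change in total surplus = -1800/7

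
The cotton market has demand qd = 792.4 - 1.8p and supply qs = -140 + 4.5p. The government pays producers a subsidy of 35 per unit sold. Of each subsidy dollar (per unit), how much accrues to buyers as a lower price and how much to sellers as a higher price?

Buyers gain 25 per unit; sellers gain 10 per unit

Pre-subsidy: 792.4 - 1.8p = -140 + 4.5p gives p* = 148, q* = 526.
With the subsidy, sellers receive ps = pb + 35 for each unit, where pb is the price buyers pay.
Supply in terms of pb becomes qs = -140 + 4.5(pb + 35) = 17.5 + 4.5pb. Setting this equal to demand: 792.4 - 1.8pb = 17.5 + 4.5pb, so pb = 123.
Sellers receive ps = 123 + 35 = 158; q' = 792.4 − 1.8·123 = 571.
Buyers' price falls by p* − pb = 148 − 123 = 25; sellers' price rises by ps − p* = 158 − 148 = 10.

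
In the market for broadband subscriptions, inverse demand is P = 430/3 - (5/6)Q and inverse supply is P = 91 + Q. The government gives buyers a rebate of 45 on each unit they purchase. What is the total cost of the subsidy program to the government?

Government cost = 26280/11

Pre-subsidy: 430/3 - (5/6)Q = 91 + Q gives Q* = 314/11 and P* = 1315/11.
With the rebate, buyers effectively pay Pb = Ps − 45, where Ps is the price sellers receive.
On the curves, Pb = 430/3 - (5/6)Q and Ps = 91 + Q; the wedge Ps − Pb = 45 gives 91 + Q − (430/3 - (5/6)Q) = 45, so Q' = 584/11.
Then Pb = 430/3 − (5/6)·(584/11) = 1090/11 and Ps = 91 + 1·(584/11) = 1585/11.
Government outlay = subsidy × quantity = 45 × 584/11 = 26280/11.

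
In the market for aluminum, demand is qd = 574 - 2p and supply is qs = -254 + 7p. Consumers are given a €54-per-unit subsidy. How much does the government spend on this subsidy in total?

Government cost = €25596

Pre-subsidy: 574 - 2p = -254 + 7p gives p* = 92, q* = 390.
With the rebate, buyers effectively pay pb = ps − 54, where ps is the price sellers receive.
Demand in terms of ps becomes qd = 574 − 2(ps − 54) = 682 - 2ps. Setting this equal to supply: 682 - 2ps = -254 + 7ps, so ps = 104.
Buyers pay pb = 104 − 54 = 50; q' = -254 + 7·104 = 474.
Government outlay = subsidy × quantity = 54 × 474 = 25596.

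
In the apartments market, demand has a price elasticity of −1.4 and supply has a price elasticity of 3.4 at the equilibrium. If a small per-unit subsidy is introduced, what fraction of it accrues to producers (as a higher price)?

Producer share = 7/24

For a small subsidy around the equilibrium, the benefit split depends on the relative slopes, which at a point are proportional to the elasticities.
Buyer share = εs/(εs + |εd|) = 3.4/(3.4 + 1.4) = 17/24; seller share = |εd|/(εs + |εd|) = 7/24.
So producers capture 7/24 of the subsidy.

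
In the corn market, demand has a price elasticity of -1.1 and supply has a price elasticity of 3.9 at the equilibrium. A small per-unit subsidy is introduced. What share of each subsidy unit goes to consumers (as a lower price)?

For a small subsidy around the equilibrium, the benefit split depends on the relative slopes, which at a point are proportional to the elasticities.
Buyer share = εs/(εs + |εd|) = 3.9/(3.9 + 1.1) = 0.78; seller share = |εd|/(εs + |εd|) = 0.22.

Consumer share = 0.78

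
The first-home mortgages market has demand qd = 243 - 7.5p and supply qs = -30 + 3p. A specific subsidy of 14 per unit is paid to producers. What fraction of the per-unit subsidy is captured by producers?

Pre-subsidy: 243 - 7.5p = -30 + 3p gives p* = 26, q* = 48.
With the subsidy, sellers receive ps = pb + 14 for each unit, where pb is the price buyers pay.
Supply in terms of pb becomes qs = -30 + 3(pb + 14) = 12 + 3pb. Setting this equal to demand: 243 - 7.5pb = 12 + 3pb, so pb = 22.
Sellers receive ps = 22 + 14 = 36; q' = 243 − 7.5·22 = 78.
Buyers' price falls by p* − pb = 26 − 22 = 4; sellers' price rises by ps − p* = 36 − 26 = 10.
So producers capture 10/14 = 5/7 of each unit of subsidy.

Producer share = 5/7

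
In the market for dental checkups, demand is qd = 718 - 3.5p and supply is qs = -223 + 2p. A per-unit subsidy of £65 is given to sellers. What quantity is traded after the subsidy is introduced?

q' = 2221/11

Pre-subsidy: 718 - 3.5p = -223 + 2p gives p* = 1882/11, q* = 1311/11.
With the subsidy, sellers receive ps = pb + 65 for each unit, where pb is the price buyers pay.
Supply in terms of pb becomes qs = -223 + 2(pb + 65) = -93 + 2pb. Setting this equal to demand: 718 - 3.5pb = -93 + 2pb, so pb = 1622/11.
Sellers receive ps = 1622/11 + 65 = 2337/11; q' = 718 − 3.5·(1622/11) = 2221/11.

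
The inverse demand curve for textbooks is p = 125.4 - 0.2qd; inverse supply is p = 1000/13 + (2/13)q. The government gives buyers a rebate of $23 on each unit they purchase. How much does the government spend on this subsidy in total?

Pre-subsidy: 125.4 - 0.2q = 1000/13 + (2/13)q gives q* = 137 and p* = 98.
With the rebate, buyers effectively pay pb = ps − 23, where ps is the price sellers receive.
On the curves, pb = 125.4 - 0.2q and ps = 1000/13 + (2/13)q; the wedge ps − pb = 23 gives 1000/13 + (2/13)q − (125.4 - 0.2q) = 23, so q' = 202.
Then pb = 125.4 − 0.2·202 = 85 and ps = 1000/13 + (2/13)·202 = 108.
Government outlay = subsidy × quantity = 23 × 202 = 4646.

Government cost = $4646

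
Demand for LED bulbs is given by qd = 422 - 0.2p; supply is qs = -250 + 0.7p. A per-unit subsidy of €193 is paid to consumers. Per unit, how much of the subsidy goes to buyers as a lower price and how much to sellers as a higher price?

Pre-subsidy: 422 - 0.2p = -250 + 0.7p gives p* = 2240/3, q* = 818/3.
With the rebate, buyers effectively pay pb = ps − 193, where ps is the price sellers receive.
Demand in terms of ps becomes qd = 422 − 0.2(ps − 193) = 460.6 - 0.2ps. Setting this equal to supply: 460.6 - 0.2ps = -250 + 0.7ps, so ps = 7106/9.
Buyers pay pb = 7106/9 − 193 = 5369/9; q' = -250 + 0.7·(7106/9) = 13621/45.
Buyers' price falls by p* − pb = 2240/3 − 5369/9 = 1351/9; sellers' price rises by ps − p* = 7106/9 − 2240/3 = 386/9.

Buyers gain 1351/9 per unit; sellers gain 386/9 per unit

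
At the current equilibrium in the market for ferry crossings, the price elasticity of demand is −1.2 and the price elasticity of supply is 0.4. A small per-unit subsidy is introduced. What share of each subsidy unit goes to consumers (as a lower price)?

Consumer share = 0.25

For a small subsidy around the equilibrium, the benefit split depends on the relative slopes, which at a point are proportional to the elasticities.
Buyer share = εs/(εs + |εd|) = 0.4/(0.4 + 1.2) = 0.25; seller share = |εd|/(εs + |εd|) = 0.75.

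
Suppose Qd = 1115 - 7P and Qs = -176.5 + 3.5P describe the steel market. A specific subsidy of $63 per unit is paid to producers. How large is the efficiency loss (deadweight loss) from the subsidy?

Deadweight loss = $4630.5

Pre-subsidy: 1115 - 7P = -176.5 + 3.5P gives P* = 123, Q* = 254.
With the subsidy, sellers receive Ps = Pb + 63 for each unit, where Pb is the price buyers pay.
Supply in terms of Pb becomes Qs = -176.5 + 3.5(Pb + 63) = 44 + 3.5Pb. Setting this equal to demand: 1115 - 7Pb = 44 + 3.5Pb, so Pb = 102.
Sellers receive Ps = 102 + 63 = 165; Q' = 1115 − 7·102 = 401.
The subsidy expands output by 401 − 254 = 147 past the efficient level; on those units the gap between marginal cost and willingness to pay runs from 0 up to 63.
DWL = ½ × 63 × 147 = 4630.5.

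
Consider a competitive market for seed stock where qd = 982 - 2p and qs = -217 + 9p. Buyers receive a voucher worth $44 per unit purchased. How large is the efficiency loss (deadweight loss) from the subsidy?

Pre-subsidy: 982 - 2p = -217 + 9p gives p* = 109, q* = 764.
With the rebate, buyers effectively pay pb = ps − 44, where ps is the price sellers receive.
Demand in terms of ps becomes qd = 982 − 2(ps − 44) = 1070 - 2ps. Setting this equal to supply: 1070 - 2ps = -217 + 9ps, so ps = 117.
Buyers pay pb = 117 − 44 = 73; q' = -217 + 9·117 = 836.
The subsidy expands output by 836 − 764 = 72 past the efficient level; on those units the gap between marginal cost and willingness to pay runs from 0 up to 44.
DWL = ½ × 44 × 72 = 1584.

Deadweight loss = $1584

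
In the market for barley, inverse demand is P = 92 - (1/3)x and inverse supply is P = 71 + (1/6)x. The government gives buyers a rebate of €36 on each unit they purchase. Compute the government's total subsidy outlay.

Government cost = €4104

Pre-subsidy: 92 - (1/3)x = 71 + (1/6)x gives x* = 42 and P* = 78.
With the rebate, buyers effectively pay Pb = Ps − 36, where Ps is the price sellers receive.
On the curves, Pb = 92 - (1/3)x and Ps = 71 + (1/6)x; the wedge Ps − Pb = 36 gives 71 + (1/6)x − (92 - (1/3)x) = 36, so x' = 114.
Then Pb = 92 − (1/3)·114 = 54 and Ps = 71 + (1/6)·114 = 90.
Government outlay = subsidy × quantity = 36 × 114 = 4104.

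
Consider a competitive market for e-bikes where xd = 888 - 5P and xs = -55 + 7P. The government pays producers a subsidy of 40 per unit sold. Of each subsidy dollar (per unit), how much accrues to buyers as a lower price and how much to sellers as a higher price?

Pre-subsidy: 888 - 5P = -55 + 7P gives P* = 943/12, x* = 5941/12.
With the subsidy, sellers receive Ps = Pb + 40 for each unit, where Pb is the price buyers pay.
Supply in terms of Pb becomes xs = -55 + 7(Pb + 40) = 225 + 7Pb. Setting this equal to demand: 888 - 5Pb = 225 + 7Pb, so Pb = 55.25.
Sellers receive Ps = 55.25 + 40 = 95.25; x' = 888 − 5·55.25 = 611.75.
Buyers' price falls by P* − Pb = 943/12 − 55.25 = 70/3; sellers' price rises by Ps − P* = 95.25 − 943/12 = 50/3.

Buyers gain 70/3 per unit; sellers gain 50/3 per unit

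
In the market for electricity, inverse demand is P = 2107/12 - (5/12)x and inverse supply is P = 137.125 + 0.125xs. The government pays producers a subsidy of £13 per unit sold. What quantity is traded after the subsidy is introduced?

Pre-subsidy: 2107/12 - (5/12)x = 137.125 + 0.125x gives x* = 71 and P* = 146.
With the subsidy, sellers receive Ps = Pb + 13 for each unit, where Pb is the price buyers pay.
On the curves, Pb = 2107/12 - (5/12)x and Ps = 137.125 + 0.125x; the wedge Ps − Pb = 13 gives 137.125 + 0.125x − (2107/12 - (5/12)x) = 13, so x' = 95.
Then Pb = 2107/12 − (5/12)·95 = 136 and Ps = 137.125 + 0.125·95 = 149.

x' = 95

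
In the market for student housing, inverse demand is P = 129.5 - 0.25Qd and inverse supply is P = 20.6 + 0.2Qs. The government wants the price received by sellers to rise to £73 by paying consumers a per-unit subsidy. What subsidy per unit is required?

Required subsidy s = £9 per unit

At a seller price of 73, quantity supplied is -103 + 5·73 = 262.
Buyers absorb 262 only when they pay Pb = 129.5 − 0.25·262 = 64.
s = Ps − Pb = 73 − 64 = 9.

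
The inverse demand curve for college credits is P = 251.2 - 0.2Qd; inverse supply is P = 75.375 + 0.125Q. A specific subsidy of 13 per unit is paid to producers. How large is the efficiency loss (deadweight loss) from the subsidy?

Pre-subsidy: 251.2 - 0.2Q = 75.375 + 0.125Q gives Q* = 541 and P* = 143.
With the subsidy, sellers receive Ps = Pb + 13 for each unit, where Pb is the price buyers pay.
On the curves, Pb = 251.2 - 0.2Q and Ps = 75.375 + 0.125Q; the wedge Ps − Pb = 13 gives 75.375 + 0.125Q − (251.2 - 0.2Q) = 13, so Q' = 581.
Then Pb = 251.2 − 0.2·581 = 135 and Ps = 75.375 + 0.125·581 = 148.
The subsidy expands output by 581 − 541 = 40 past the efficient level; on those units the gap between marginal cost and willingness to pay runs from 0 up to 13.
DWL = ½ × 13 × 40 = 260.

Deadweight loss = 260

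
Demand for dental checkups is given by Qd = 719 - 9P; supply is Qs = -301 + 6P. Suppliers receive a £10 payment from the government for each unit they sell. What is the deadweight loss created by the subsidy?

Pre-subsidy: 719 - 9P = -301 + 6P gives P* = 68, Q* = 107.
With the subsidy, sellers receive Ps = Pb + 10 for each unit, where Pb is the price buyers pay.
Supply in terms of Pb becomes Qs = -301 + 6(Pb + 10) = -241 + 6Pb. Setting this equal to demand: 719 - 9Pb = -241 + 6Pb, so Pb = 64.
Sellers receive Ps = 64 + 10 = 74; Q' = 719 − 9·64 = 143.
The subsidy expands output by 143 − 107 = 36 past the efficient level; on those units the gap between marginal cost and willingness to pay runs from 0 up to 10.
DWL = ½ × 10 × 36 = 180.

Deadweight loss = £180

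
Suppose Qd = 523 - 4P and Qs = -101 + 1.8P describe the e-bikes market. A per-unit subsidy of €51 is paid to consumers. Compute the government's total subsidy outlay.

Government cost = 230673/29

Pre-subsidy: 523 - 4P = -101 + 1.8P gives P* = 3120/29, Q* = 2687/29.
With the rebate, buyers effectively pay Pb = Ps − 51, where Ps is the price sellers receive.
Demand in terms of Ps becomes Qd = 523 − 4(Ps − 51) = 727 - 4Ps. Setting this equal to supply: 727 - 4Ps = -101 + 1.8Ps, so Ps = 4140/29.
Buyers pay Pb = 4140/29 − 51 = 2661/29; Q' = -101 + 1.8·(4140/29) = 4523/29.
Government outlay = subsidy × quantity = 51 × 4523/29 = 230673/29.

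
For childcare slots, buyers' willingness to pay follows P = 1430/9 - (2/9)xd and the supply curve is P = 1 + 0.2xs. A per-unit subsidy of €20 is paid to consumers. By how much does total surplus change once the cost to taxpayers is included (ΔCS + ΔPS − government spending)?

Pre-subsidy: 1430/9 - (2/9)x = 1 + 0.2x gives x* = 7105/19 and P* = 1440/19.
With the rebate, buyers effectively pay Pb = Ps − 20, where Ps is the price sellers receive.
On the curves, Pb = 1430/9 - (2/9)x and Ps = 1 + 0.2x; the wedge Ps − Pb = 20 gives 1 + 0.2x − (1430/9 - (2/9)x) = 20, so x' = 8005/19.
Then Pb = 1430/9 − (2/9)·(8005/19) = 1240/19 and Ps = 1 + 0.2·(8005/19) = 1620/19.
ΔCS = ½(7105/19 + 8005/19)(1440/19 − 1240/19) = 1511000/361; ΔPS = ½(7105/19 + 8005/19)(1620/19 − 1440/19) = 1359900/361.
Government spending = 20 × 8005/19 = 160100/19.
Net change = 1511000/361 + 1359900/361 − 160100/19 = -9000/19. The loss equals the DWL triangle ½·20·900/19.

Net change in total surplus = -9000/19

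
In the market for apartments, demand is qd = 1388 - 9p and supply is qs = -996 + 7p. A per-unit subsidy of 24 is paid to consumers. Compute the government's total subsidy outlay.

Pre-subsidy: 1388 - 9p = -996 + 7p gives p* = 149, q* = 47.
With the rebate, buyers effectively pay pb = ps − 24, where ps is the price sellers receive.
Demand in terms of ps becomes qd = 1388 − 9(ps − 24) = 1604 - 9ps. Setting this equal to supply: 1604 - 9ps = -996 + 7ps, so ps = 162.5.
Buyers pay pb = 162.5 − 24 = 138.5; q' = -996 + 7·162.5 = 141.5.
Government outlay = subsidy × quantity = 24 × 141.5 = 3396.

Government cost = 3396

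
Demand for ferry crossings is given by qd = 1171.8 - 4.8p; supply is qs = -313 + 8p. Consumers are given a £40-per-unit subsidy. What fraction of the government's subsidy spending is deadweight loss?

Pre-subsidy: 1171.8 - 4.8p = -313 + 8p gives p* = 116, q* = 615.
With the rebate, buyers effectively pay pb = ps − 40, where ps is the price sellers receive.
Demand in terms of ps becomes qd = 1171.8 − 4.8(ps − 40) = 1363.8 - 4.8ps. Setting this equal to supply: 1363.8 - 4.8ps = -313 + 8ps, so ps = 131.
Buyers pay pb = 131 − 40 = 91; q' = -313 + 8·131 = 735.
ΔCS = ½(615 + 735)(116 − 91) = 16875; ΔPS = ½(615 + 735)(131 − 116) = 10125.
Government spending = 40 × 735 = 29400.
DWL = ½ × 40 × (735 − 615) = 2400; fraction = 2400 / 29400 = 4/49.

DWL / government spending = 4/49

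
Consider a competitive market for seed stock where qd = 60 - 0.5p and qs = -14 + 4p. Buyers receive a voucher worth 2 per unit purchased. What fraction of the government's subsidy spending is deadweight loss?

DWL / government spending = 2/237

Pre-subsidy: 60 - 0.5p = -14 + 4p gives p* = 148/9, q* = 466/9.
With the rebate, buyers effectively pay pb = ps − 2, where ps is the price sellers receive.
Demand in terms of ps becomes qd = 60 − 0.5(ps − 2) = 61 - 0.5ps. Setting this equal to supply: 61 - 0.5ps = -14 + 4ps, so ps = 50/3.
Buyers pay pb = 50/3 − 2 = 44/3; q' = -14 + 4·(50/3) = 158/3.
ΔCS = ½(466/9 + 158/3)(148/9 − 44/3) = 7520/81; ΔPS = ½(466/9 + 158/3)(50/3 − 148/9) = 940/81.
Government spending = 2 × 158/3 = 316/3.
DWL = ½ × 2 × (158/3 − 466/9) = 8/9; fraction = (8/9) / (316/3) = 2/237.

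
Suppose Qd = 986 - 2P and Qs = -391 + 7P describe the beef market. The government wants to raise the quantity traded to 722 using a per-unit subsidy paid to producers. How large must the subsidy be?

Required subsidy s = 27 per unit

At Q = 722, invert demand for the buyer price: Pb = (986 − 722)/2 = 132; invert supply for the seller price: Ps = (722 − (-391))/7 = 159.
The subsidy must fill the gap: s = Ps − Pb = 159 − 132 = 27.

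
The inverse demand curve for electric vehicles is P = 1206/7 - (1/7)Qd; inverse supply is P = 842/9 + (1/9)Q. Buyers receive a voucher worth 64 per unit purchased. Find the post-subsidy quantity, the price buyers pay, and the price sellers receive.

Q' = 562; buyers pay 92; sellers receive 156

Pre-subsidy: 1206/7 - (1/7)Q = 842/9 + (1/9)Q gives Q* = 310 and P* = 128.
With the rebate, buyers effectively pay Pb = Ps − 64, where Ps is the price sellers receive.
On the curves, Pb = 1206/7 - (1/7)Q and Ps = 842/9 + (1/9)Q; the wedge Ps − Pb = 64 gives 842/9 + (1/9)Q − (1206/7 - (1/7)Q) = 64, so Q' = 562.
Then Pb = 1206/7 − (1/7)·562 = 92 and Ps = 842/9 + (1/9)·562 = 156.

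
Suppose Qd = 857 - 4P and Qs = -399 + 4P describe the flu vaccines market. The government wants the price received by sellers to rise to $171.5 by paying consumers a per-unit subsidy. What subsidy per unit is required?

At a seller price of 171.5, quantity supplied is -399 + 4·171.5 = 287.
Buyers absorb 287 only when they pay Pb with 857 − 4·Pb = 287, i.e. Pb = 142.5.
s = Ps − Pb = 171.5 − 142.5 = 29.

Required subsidy s = $29 per unit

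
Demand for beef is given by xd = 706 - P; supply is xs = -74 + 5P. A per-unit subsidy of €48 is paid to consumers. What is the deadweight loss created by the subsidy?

Deadweight loss = €960

Pre-subsidy: 706 - P = -74 + 5P gives P* = 130, x* = 576.
With the rebate, buyers effectively pay Pb = Ps − 48, where Ps is the price sellers receive.
Demand in terms of Ps becomes xd = 706 − 1(Ps − 48) = 754 - Ps. Setting this equal to supply: 754 - Ps = -74 + 5Ps, so Ps = 138.
Buyers pay Pb = 138 − 48 = 90; x' = -74 + 5·138 = 616.
The subsidy expands output by 616 − 576 = 40 past the efficient level; on those units the gap between marginal cost and willingness to pay runs from 0 up to 48.
DWL = ½ × 48 × 40 = 960.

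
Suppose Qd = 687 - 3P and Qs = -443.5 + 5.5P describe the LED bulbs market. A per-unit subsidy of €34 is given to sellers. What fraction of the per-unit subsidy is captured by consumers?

Consumer share = 11/17

Pre-subsidy: 687 - 3P = -443.5 + 5.5P gives P* = 133, Q* = 288.
With the subsidy, sellers receive Ps = Pb + 34 for each unit, where Pb is the price buyers pay.
Supply in terms of Pb becomes Qs = -443.5 + 5.5(Pb + 34) = -256.5 + 5.5Pb. Setting this equal to demand: 687 - 3Pb = -256.5 + 5.5Pb, so Pb = 111.
Sellers receive Ps = 111 + 34 = 145; Q' = 687 − 3·111 = 354.
Buyers' price falls by P* − Pb = 133 − 111 = 22; sellers' price rises by Ps − P* = 145 − 133 = 12.
So consumers capture 22/34 = 11/17 of each unit of subsidy.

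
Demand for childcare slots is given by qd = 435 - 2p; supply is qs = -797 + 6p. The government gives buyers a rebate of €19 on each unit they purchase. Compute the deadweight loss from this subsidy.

Pre-subsidy: 435 - 2p = -797 + 6p gives p* = 154, q* = 127.
With the rebate, buyers effectively pay pb = ps − 19, where ps is the price sellers receive.
Demand in terms of ps becomes qd = 435 − 2(ps − 19) = 473 - 2ps. Setting this equal to supply: 473 - 2ps = -797 + 6ps, so ps = 158.75.
Buyers pay pb = 158.75 − 19 = 139.75; q' = -797 + 6·158.75 = 155.5.
The subsidy expands output by 155.5 − 127 = 28.5 past the efficient level; on those units the gap between marginal cost and willingness to pay runs from 0 up to 19.
DWL = ½ × 19 × 28.5 = 270.75.

Deadweight loss = €270.75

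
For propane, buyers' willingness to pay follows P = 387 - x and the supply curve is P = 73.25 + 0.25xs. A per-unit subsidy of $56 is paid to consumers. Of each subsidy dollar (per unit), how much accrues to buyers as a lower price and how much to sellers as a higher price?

Buyers gain $44.8 per unit; sellers gain $11.2 per unit

Pre-subsidy: 387 - x = 73.25 + 0.25x gives x* = 251 and P* = 136.
With the rebate, buyers effectively pay Pb = Ps − 56, where Ps is the price sellers receive.
On the curves, Pb = 387 - x and Ps = 73.25 + 0.25x; the wedge Ps − Pb = 56 gives 73.25 + 0.25x − (387 - x) = 56, so x' = 295.8.
Then Pb = 387 − 1·295.8 = 91.2 and Ps = 73.25 + 0.25·295.8 = 147.2.
Buyers' price falls by P* − Pb = 136 − 91.2 = 44.8; sellers' price rises by Ps − P* = 147.2 − 136 = 11.2.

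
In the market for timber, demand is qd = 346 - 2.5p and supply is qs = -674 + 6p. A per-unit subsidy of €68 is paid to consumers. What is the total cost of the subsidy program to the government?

Government cost = €11288

Pre-subsidy: 346 - 2.5p = -674 + 6p gives p* = 120, q* = 46.
With the rebate, buyers effectively pay pb = ps − 68, where ps is the price sellers receive.
Demand in terms of ps becomes qd = 346 − 2.5(ps − 68) = 516 - 2.5ps. Setting this equal to supply: 516 - 2.5ps = -674 + 6ps, so ps = 140.
Buyers pay pb = 140 − 68 = 72; q' = -674 + 6·140 = 166.
Government outlay = subsidy × quantity = 68 × 166 = 11288.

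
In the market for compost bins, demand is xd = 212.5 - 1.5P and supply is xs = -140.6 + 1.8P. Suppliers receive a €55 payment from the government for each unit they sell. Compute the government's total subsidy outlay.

Pre-subsidy: 212.5 - 1.5P = -140.6 + 1.8P gives P* = 107, x* = 52.
With the subsidy, sellers receive Ps = Pb + 55 for each unit, where Pb is the price buyers pay.
Supply in terms of Pb becomes xs = -140.6 + 1.8(Pb + 55) = -41.6 + 1.8Pb. Setting this equal to demand: 212.5 - 1.5Pb = -41.6 + 1.8Pb, so Pb = 77.
Sellers receive Ps = 77 + 55 = 132; x' = 212.5 − 1.5·77 = 97.
Government outlay = subsidy × quantity = 55 × 97 = 5335.

Government cost = €5335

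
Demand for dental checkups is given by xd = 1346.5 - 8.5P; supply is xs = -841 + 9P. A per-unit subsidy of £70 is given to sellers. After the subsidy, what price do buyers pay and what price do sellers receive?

Buyers pay £89; sellers receive £159

Pre-subsidy: 1346.5 - 8.5P = -841 + 9P gives P* = 125, x* = 284.
With the subsidy, sellers receive Ps = Pb + 70 for each unit, where Pb is the price buyers pay.
Supply in terms of Pb becomes xs = -841 + 9(Pb + 70) = -211 + 9Pb. Setting this equal to demand: 1346.5 - 8.5Pb = -211 + 9Pb, so Pb = 89.
Sellers receive Ps = 89 + 70 = 159; x' = 1346.5 − 8.5·89 = 590.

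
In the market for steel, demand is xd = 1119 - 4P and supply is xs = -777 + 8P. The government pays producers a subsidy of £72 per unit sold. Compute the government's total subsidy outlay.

Pre-subsidy: 1119 - 4P = -777 + 8P gives P* = 158, x* = 487.
With the subsidy, sellers receive Ps = Pb + 72 for each unit, where Pb is the price buyers pay.
Supply in terms of Pb becomes xs = -777 + 8(Pb + 72) = -201 + 8Pb. Setting this equal to demand: 1119 - 4Pb = -201 + 8Pb, so Pb = 110.
Sellers receive Ps = 110 + 72 = 182; x' = 1119 − 4·110 = 679.
Government outlay = subsidy × quantity = 72 × 679 = 48888.

Government cost = £48888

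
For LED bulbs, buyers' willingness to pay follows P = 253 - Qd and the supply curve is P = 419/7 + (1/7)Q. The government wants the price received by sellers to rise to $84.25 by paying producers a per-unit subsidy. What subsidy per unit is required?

At a seller price of 84.25, quantity supplied is -419 + 7·84.25 = 170.75.
Buyers absorb 170.75 only when they pay Pb = 253 − 1·170.75 = 82.25.
s = Ps − Pb = 84.25 − 82.25 = 2.

Required subsidy s = $2 per unit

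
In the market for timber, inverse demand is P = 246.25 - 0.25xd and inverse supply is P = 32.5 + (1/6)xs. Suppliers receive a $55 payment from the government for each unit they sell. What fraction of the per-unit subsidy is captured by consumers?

Consumer share = 0.6

Pre-subsidy: 246.25 - 0.25x = 32.5 + (1/6)x gives x* = 513 and P* = 118.
With the subsidy, sellers receive Ps = Pb + 55 for each unit, where Pb is the price buyers pay.
On the curves, Pb = 246.25 - 0.25x and Ps = 32.5 + (1/6)x; the wedge Ps − Pb = 55 gives 32.5 + (1/6)x − (246.25 - 0.25x) = 55, so x' = 645.
Then Pb = 246.25 − 0.25·645 = 85 and Ps = 32.5 + (1/6)·645 = 140.
Buyers' price falls by P* − Pb = 118 − 85 = 33; sellers' price rises by Ps − P* = 140 − 118 = 22.
So consumers capture 33/55 = 0.6 of each unit of subsidy.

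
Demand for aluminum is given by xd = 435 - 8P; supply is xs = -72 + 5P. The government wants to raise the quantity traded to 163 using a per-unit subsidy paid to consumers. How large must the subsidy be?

At x = 163, invert demand for the buyer price: Pb = (435 − 163)/8 = 34; invert supply for the seller price: Ps = (163 − (-72))/5 = 47.
The subsidy must fill the gap: s = Ps − Pb = 47 − 34 = 13.

Required subsidy s = 13 per unit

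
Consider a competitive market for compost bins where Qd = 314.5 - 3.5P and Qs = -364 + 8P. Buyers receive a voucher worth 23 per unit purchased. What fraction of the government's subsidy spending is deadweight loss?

Pre-subsidy: 314.5 - 3.5P = -364 + 8P gives P* = 59, Q* = 108.
With the rebate, buyers effectively pay Pb = Ps − 23, where Ps is the price sellers receive.
Demand in terms of Ps becomes Qd = 314.5 − 3.5(Ps − 23) = 395 - 3.5Ps. Setting this equal to supply: 395 - 3.5Ps = -364 + 8Ps, so Ps = 66.
Buyers pay Pb = 66 − 23 = 43; Q' = -364 + 8·66 = 164.
ΔCS = ½(108 + 164)(59 − 43) = 2176; ΔPS = ½(108 + 164)(66 − 59) = 952.
Government spending = 23 × 164 = 3772.
DWL = ½ × 23 × (164 − 108) = 644; fraction = 644 / 3772 = 7/41.

DWL / government spending = 7/41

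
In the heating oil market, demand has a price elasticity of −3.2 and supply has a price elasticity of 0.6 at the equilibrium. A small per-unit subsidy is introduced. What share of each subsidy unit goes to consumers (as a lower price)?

For a small subsidy around the equilibrium, the benefit split depends on the relative slopes, which at a point are proportional to the elasticities.
Buyer share = εs/(εs + |εd|) = 0.6/(0.6 + 3.2) = 3/19; seller share = |εd|/(εs + |εd|) = 16/19.

Consumer share = 3/19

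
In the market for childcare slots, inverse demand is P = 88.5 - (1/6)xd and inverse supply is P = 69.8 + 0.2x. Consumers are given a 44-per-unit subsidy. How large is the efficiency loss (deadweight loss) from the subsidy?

Deadweight loss = 2640

Pre-subsidy: 88.5 - (1/6)x = 69.8 + 0.2x gives x* = 51 and P* = 80.
With the rebate, buyers effectively pay Pb = Ps − 44, where Ps is the price sellers receive.
On the curves, Pb = 88.5 - (1/6)x and Ps = 69.8 + 0.2x; the wedge Ps − Pb = 44 gives 69.8 + 0.2x − (88.5 - (1/6)x) = 44, so x' = 171.
Then Pb = 88.5 − (1/6)·171 = 60 and Ps = 69.8 + 0.2·171 = 104.
The subsidy expands output by 171 − 51 = 120 past the efficient level; on those units the gap between marginal cost and willingness to pay runs from 0 up to 44.
DWL = ½ × 44 × 120 = 2640.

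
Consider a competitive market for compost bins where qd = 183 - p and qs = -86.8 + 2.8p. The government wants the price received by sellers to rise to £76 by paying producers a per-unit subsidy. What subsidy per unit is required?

At a seller price of 76, quantity supplied is -86.8 + 2.8·76 = 126.
Buyers absorb 126 only when they pay pb with 183 − 1·pb = 126, i.e. pb = 57.
s = ps − pb = 76 − 57 = 19.

Required subsidy s = £19 per unit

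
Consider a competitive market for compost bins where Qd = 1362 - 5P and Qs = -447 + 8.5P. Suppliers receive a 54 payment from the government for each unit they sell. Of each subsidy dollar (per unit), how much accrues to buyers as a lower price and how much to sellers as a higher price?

Buyers gain 34 per unit; sellers gain 20 per unit

Pre-subsidy: 1362 - 5P = -447 + 8.5P gives P* = 134, Q* = 692.
With the subsidy, sellers receive Ps = Pb + 54 for each unit, where Pb is the price buyers pay.
Supply in terms of Pb becomes Qs = -447 + 8.5(Pb + 54) = 12 + 8.5Pb. Setting this equal to demand: 1362 - 5Pb = 12 + 8.5Pb, so Pb = 100.
Sellers receive Ps = 100 + 54 = 154; Q' = 1362 − 5·100 = 862.
Buyers' price falls by P* − Pb = 134 − 100 = 34; sellers' price rises by Ps − P* = 154 − 134 = 20.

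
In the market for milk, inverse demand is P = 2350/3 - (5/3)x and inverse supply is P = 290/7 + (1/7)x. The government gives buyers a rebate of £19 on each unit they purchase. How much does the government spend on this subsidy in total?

Pre-subsidy: 2350/3 - (5/3)x = 290/7 + (1/7)x gives x* = 410 and P* = 100.
With the rebate, buyers effectively pay Pb = Ps − 19, where Ps is the price sellers receive.
On the curves, Pb = 2350/3 - (5/3)x and Ps = 290/7 + (1/7)x; the wedge Ps − Pb = 19 gives 290/7 + (1/7)x − (2350/3 - (5/3)x) = 19, so x' = 420.5.
Then Pb = 2350/3 − (5/3)·420.5 = 82.5 and Ps = 290/7 + (1/7)·420.5 = 101.5.
Government outlay = subsidy × quantity = 19 × 420.5 = 7989.5.

Government cost = £7989.5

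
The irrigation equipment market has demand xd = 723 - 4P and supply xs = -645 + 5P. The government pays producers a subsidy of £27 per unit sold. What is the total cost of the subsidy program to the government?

Government cost = £4725

Pre-subsidy: 723 - 4P = -645 + 5P gives P* = 152, x* = 115.
With the subsidy, sellers receive Ps = Pb + 27 for each unit, where Pb is the price buyers pay.
Supply in terms of Pb becomes xs = -645 + 5(Pb + 27) = -510 + 5Pb. Setting this equal to demand: 723 - 4Pb = -510 + 5Pb, so Pb = 137.
Sellers receive Ps = 137 + 27 = 164; x' = 723 − 4·137 = 175.
Government outlay = subsidy × quantity = 27 × 175 = 4725.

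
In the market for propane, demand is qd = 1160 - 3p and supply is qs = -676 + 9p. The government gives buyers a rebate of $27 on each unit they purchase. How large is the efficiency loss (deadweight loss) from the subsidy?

Pre-subsidy: 1160 - 3p = -676 + 9p gives p* = 153, q* = 701.
With the rebate, buyers effectively pay pb = ps − 27, where ps is the price sellers receive.
Demand in terms of ps becomes qd = 1160 − 3(ps − 27) = 1241 - 3ps. Setting this equal to supply: 1241 - 3ps = -676 + 9ps, so ps = 159.75.
Buyers pay pb = 159.75 − 27 = 132.75; q' = -676 + 9·159.75 = 761.75.
The subsidy expands output by 761.75 − 701 = 60.75 past the efficient level; on those units the gap between marginal cost and willingness to pay runs from 0 up to 27.
DWL = ½ × 27 × 60.75 = 820.125.

Deadweight loss = $820.125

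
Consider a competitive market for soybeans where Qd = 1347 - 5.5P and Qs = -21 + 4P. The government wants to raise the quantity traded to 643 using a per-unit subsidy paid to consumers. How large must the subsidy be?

At Q = 643, invert demand for the buyer price: Pb = (1347 − 643)/5.5 = 128; invert supply for the seller price: Ps = (643 − (-21))/4 = 166.
The subsidy must fill the gap: s = Ps − Pb = 166 − 128 = 38.

Required subsidy s = 38 per unit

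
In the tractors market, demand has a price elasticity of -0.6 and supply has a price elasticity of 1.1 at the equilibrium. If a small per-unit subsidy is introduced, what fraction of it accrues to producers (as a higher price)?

Producer share = 6/17

For a small subsidy around the equilibrium, the benefit split depends on the relative slopes, which at a point are proportional to the elasticities.
Buyer share = εs/(εs + |εd|) = 1.1/(1.1 + 0.6) = 11/17; seller share = |εd|/(εs + |εd|) = 6/17.
So producers capture 6/17 of the subsidy.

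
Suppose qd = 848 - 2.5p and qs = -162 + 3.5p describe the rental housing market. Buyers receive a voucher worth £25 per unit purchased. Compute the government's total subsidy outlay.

Government cost = £11590.625

Pre-subsidy: 848 - 2.5p = -162 + 3.5p gives p* = 505/3, q* = 2563/6.
With the rebate, buyers effectively pay pb = ps − 25, where ps is the price sellers receive.
Demand in terms of ps becomes qd = 848 − 2.5(ps − 25) = 910.5 - 2.5ps. Setting this equal to supply: 910.5 - 2.5ps = -162 + 3.5ps, so ps = 178.75.
Buyers pay pb = 178.75 − 25 = 153.75; q' = -162 + 3.5·178.75 = 463.625.
Government outlay = subsidy × quantity = 25 × 463.625 = 11590.625.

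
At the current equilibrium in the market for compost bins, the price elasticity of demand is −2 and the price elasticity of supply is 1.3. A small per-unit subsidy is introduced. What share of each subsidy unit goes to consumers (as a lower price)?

For a small subsidy around the equilibrium, the benefit split depends on the relative slopes, which at a point are proportional to the elasticities.
Buyer share = εs/(εs + |εd|) = 1.3/(1.3 + 2) = 13/33; seller share = |εd|/(εs + |εd|) = 20/33.

Consumer share = 13/33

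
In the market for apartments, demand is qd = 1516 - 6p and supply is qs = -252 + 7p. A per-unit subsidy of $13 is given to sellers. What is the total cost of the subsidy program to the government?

Government cost = $9646

Pre-subsidy: 1516 - 6p = -252 + 7p gives p* = 136, q* = 700.
With the subsidy, sellers receive ps = pb + 13 for each unit, where pb is the price buyers pay.
Supply in terms of pb becomes qs = -252 + 7(pb + 13) = -161 + 7pb. Setting this equal to demand: 1516 - 6pb = -161 + 7pb, so pb = 129.
Sellers receive ps = 129 + 13 = 142; q' = 1516 − 6·129 = 742.
Government outlay = subsidy × quantity = 13 × 742 = 9646.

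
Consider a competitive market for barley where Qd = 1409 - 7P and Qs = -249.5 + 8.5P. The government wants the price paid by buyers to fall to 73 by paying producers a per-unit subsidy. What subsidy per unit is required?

At a buyer price of 73, quantity demanded is 1409 − 7·73 = 898.
Sellers supply 898 only when they receive Ps with -249.5 + 8.5·Ps = 898, i.e. Ps = 135.
s = Ps − Pb = 135 − 73 = 62.

Required subsidy s = 62 per unit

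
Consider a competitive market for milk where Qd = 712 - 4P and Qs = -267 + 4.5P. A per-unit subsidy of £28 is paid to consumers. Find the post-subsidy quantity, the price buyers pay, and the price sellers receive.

Q' = 5280/17; buyers pay 1706/17; sellers receive 2182/17

Pre-subsidy: 712 - 4P = -267 + 4.5P gives P* = 1958/17, Q* = 4272/17.
With the rebate, buyers effectively pay Pb = Ps − 28, where Ps is the price sellers receive.
Demand in terms of Ps becomes Qd = 712 − 4(Ps − 28) = 824 - 4Ps. Setting this equal to supply: 824 - 4Ps = -267 + 4.5Ps, so Ps = 2182/17.
Buyers pay Pb = 2182/17 − 28 = 1706/17; Q' = -267 + 4.5·(2182/17) = 5280/17.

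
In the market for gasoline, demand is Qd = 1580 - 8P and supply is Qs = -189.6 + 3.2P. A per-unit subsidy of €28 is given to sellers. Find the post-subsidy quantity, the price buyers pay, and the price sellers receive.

Q' = 380; buyers pay €150; sellers receive €178

Pre-subsidy: 1580 - 8P = -189.6 + 3.2P gives P* = 158, Q* = 316.
With the subsidy, sellers receive Ps = Pb + 28 for each unit, where Pb is the price buyers pay.
Supply in terms of Pb becomes Qs = -189.6 + 3.2(Pb + 28) = -100 + 3.2Pb. Setting this equal to demand: 1580 - 8Pb = -100 + 3.2Pb, so Pb = 150.
Sellers receive Ps = 150 + 28 = 178; Q' = 1580 − 8·150 = 380.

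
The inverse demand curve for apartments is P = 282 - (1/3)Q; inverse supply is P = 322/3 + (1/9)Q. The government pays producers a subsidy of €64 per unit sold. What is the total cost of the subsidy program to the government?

Pre-subsidy: 282 - (1/3)Q = 322/3 + (1/9)Q gives Q* = 393 and P* = 151.
With the subsidy, sellers receive Ps = Pb + 64 for each unit, where Pb is the price buyers pay.
On the curves, Pb = 282 - (1/3)Q and Ps = 322/3 + (1/9)Q; the wedge Ps − Pb = 64 gives 322/3 + (1/9)Q − (282 - (1/3)Q) = 64, so Q' = 537.
Then Pb = 282 − (1/3)·537 = 103 and Ps = 322/3 + (1/9)·537 = 167.
Government outlay = subsidy × quantity = 64 × 537 = 34368.

Government cost = €34368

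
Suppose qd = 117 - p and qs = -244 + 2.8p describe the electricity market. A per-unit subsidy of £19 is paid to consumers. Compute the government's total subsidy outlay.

Pre-subsidy: 117 - p = -244 + 2.8p gives p* = 95, q* = 22.
With the rebate, buyers effectively pay pb = ps − 19, where ps is the price sellers receive.
Demand in terms of ps becomes qd = 117 − 1(ps − 19) = 136 - ps. Setting this equal to supply: 136 - ps = -244 + 2.8ps, so ps = 100.
Buyers pay pb = 100 − 19 = 81; q' = -244 + 2.8·100 = 36.
Government outlay = subsidy × quantity = 19 × 36 = 684.

Government cost = £684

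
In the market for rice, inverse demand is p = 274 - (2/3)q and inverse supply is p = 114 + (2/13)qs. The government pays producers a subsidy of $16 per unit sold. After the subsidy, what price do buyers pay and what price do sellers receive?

Pre-subsidy: 274 - (2/3)q = 114 + (2/13)q gives q* = 195 and p* = 144.
With the subsidy, sellers receive ps = pb + 16 for each unit, where pb is the price buyers pay.
On the curves, pb = 274 - (2/3)q and ps = 114 + (2/13)q; the wedge ps − pb = 16 gives 114 + (2/13)q − (274 - (2/3)q) = 16, so q' = 214.5.
Then pb = 274 − (2/3)·214.5 = 131 and ps = 114 + (2/13)·214.5 = 147.

Buyers pay $131; sellers receive $147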